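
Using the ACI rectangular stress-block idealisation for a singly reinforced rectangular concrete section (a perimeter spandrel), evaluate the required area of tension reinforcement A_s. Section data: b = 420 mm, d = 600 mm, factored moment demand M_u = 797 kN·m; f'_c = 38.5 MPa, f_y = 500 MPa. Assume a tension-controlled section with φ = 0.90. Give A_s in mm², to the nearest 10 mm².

M_n = M_u/φ = 797/0.90 = 885.556 kN·m.
With M_n = 0.85 f'_c a b (d − a/2), solve the quadratic for a:
a = d − √(d² − 2M_n/(0.85 f'_c b)) = 600 − √(600² − 2 × 885.556×10⁶/(0.85 × 38.5 × 420)) = 119.23 mm.
A_s = 0.85 f'_c a b / f_y = 0.85 × 38.5 × 119.23 × 420 / 500 = 3277.5 mm².

A_s ≈ 3280 mm²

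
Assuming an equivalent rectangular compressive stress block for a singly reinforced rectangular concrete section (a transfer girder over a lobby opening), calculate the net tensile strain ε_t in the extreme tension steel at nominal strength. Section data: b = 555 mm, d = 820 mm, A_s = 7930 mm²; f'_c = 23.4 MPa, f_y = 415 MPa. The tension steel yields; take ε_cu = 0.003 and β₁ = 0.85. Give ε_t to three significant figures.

a = A_s f_y/(0.85 f'_c b) = 298.12 mm.
β₁ = 0.85, so c = a/β₁ = 298.12/0.85 = 350.73 mm.
From the linear strain diagram with ε_cu = 0.003: ε_t = 0.003 (d − c)/c = 0.003 × (820 − 350.73)/350.73 = 0.00401.
ε_t is between 0.004 and 0.005 — transition zone.

ε_t ≈ 0.00401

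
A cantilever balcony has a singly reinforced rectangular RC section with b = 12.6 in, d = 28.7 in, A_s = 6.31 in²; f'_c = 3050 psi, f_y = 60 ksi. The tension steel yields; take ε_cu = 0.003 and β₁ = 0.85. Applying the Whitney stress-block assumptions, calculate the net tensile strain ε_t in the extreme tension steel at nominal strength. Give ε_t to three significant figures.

ε_t ≈ 0.00331

a = A_s f_y/(0.85 f'_c b) = 11.590 in.
β₁ = 0.85, so c = a/β₁ = 11.590/0.85 = 13.635 in.
From the linear strain diagram with ε_cu = 0.003: ε_t = 0.003 (d − c)/c = 0.003 × (28.7 − 13.635)/13.635 = 0.00331.
ε_t < 0.004 — the section is over-reinforced for flexure under ACI limits.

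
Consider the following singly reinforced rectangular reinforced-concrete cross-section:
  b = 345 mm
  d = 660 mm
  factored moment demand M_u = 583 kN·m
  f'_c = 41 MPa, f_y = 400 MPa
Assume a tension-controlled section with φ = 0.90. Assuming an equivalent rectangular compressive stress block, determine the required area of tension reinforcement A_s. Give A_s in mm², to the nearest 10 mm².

A_s ≈ 2630 mm²

M_n = M_u/φ = 583/0.90 = 647.778 kN·m.
With M_n = 0.85 f'_c a b (d − a/2), solve the quadratic for a:
a = d − √(d² − 2M_n/(0.85 f'_c b)) = 660 − √(660² − 2 × 647.778×10⁶/(0.85 × 41 × 345)) = 87.42 mm.
A_s = 0.85 f'_c a b / f_y = 0.85 × 41 × 87.42 × 345 / 400 = 2627.7 mm².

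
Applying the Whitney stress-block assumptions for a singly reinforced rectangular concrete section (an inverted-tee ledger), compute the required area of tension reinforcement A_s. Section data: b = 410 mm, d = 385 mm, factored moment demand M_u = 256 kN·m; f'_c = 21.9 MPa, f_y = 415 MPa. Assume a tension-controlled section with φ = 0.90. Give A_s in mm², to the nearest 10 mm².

M_n = M_u/φ = 256/0.90 = 284.444 kN·m.
With M_n = 0.85 f'_c a b (d − a/2), solve the quadratic for a:
a = d − √(d² − 2M_n/(0.85 f'_c b)) = 385 − √(385² − 2 × 284.444×10⁶/(0.85 × 21.9 × 410)) = 113.55 mm.
A_s = 0.85 f'_c a b / f_y = 0.85 × 21.9 × 113.55 × 410 / 415 = 2088.3 mm².

A_s ≈ 2090 mm²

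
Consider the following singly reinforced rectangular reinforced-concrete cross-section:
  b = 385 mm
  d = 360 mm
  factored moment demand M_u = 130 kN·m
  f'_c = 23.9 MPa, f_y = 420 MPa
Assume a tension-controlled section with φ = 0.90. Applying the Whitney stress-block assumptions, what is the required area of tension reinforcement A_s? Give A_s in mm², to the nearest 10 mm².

A_s ≈ 1040 mm²

M_n = M_u/φ = 130/0.90 = 144.444 kN·m.
With M_n = 0.85 f'_c a b (d − a/2), solve the quadratic for a:
a = d − √(d² − 2M_n/(0.85 f'_c b)) = 360 − √(360² − 2 × 144.444×10⁶/(0.85 × 23.9 × 385)) = 55.59 mm.
A_s = 0.85 f'_c a b / f_y = 0.85 × 23.9 × 55.59 × 385 / 420 = 1035.2 mm².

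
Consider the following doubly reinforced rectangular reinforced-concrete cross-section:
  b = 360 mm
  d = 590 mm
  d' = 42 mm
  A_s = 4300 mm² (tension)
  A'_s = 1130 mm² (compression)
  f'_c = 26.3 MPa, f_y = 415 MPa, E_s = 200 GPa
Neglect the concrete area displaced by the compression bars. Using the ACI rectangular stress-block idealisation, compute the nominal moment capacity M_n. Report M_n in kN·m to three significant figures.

M_n ≈ 926 kN·m

Assume both tension and compression steel yield.
Net tension couple steel: A_s − A'_s = 3170 mm².
a = (A_s − A'_s) f_y / (0.85 f'_c b) = 1315550/(0.85 × 26.3 × 360) = 163.47 mm.
c = a/β₁ = 163.47/0.85 = 192.32 mm; ε'_s = 0.003(c − d')/c = 0.0023 ≥ f_y/E_s = 0.0021, so compression steel does yield.
M_n = (A_s − A'_s) f_y (d − a/2) + A'_s f_y (d − d') = [1315550 × (590 − 81.735) + 468950 × (590 − 42)] × 10⁻⁶ = 668.65 + 256.98 = 925.63 kN·m.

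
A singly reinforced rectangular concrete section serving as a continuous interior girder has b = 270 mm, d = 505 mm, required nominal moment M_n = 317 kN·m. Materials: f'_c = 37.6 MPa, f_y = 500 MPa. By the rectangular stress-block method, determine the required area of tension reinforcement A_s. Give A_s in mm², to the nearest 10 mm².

With M_n = 0.85 f'_c a b (d − a/2), solve the quadratic for a:
a = d − √(d² − 2M_n/(0.85 f'_c b)) = 505 − √(505² − 2 × 317×10⁶/(0.85 × 37.6 × 270)) = 78.91 mm.
A_s = 0.85 f'_c a b / f_y = 0.85 × 37.6 × 78.91 × 270 / 500 = 1361.9 mm².

A_s ≈ 1360 mm²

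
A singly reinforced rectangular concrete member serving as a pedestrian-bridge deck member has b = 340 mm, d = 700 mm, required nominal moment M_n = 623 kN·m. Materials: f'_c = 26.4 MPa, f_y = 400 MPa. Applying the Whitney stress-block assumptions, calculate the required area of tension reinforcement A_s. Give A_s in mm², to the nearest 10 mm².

A_s ≈ 2450 mm²

With M_n = 0.85 f'_c a b (d − a/2), solve the quadratic for a:
a = d − √(d² − 2M_n/(0.85 f'_c b)) = 700 − √(700² − 2 × 623×10⁶/(0.85 × 26.4 × 340)) = 128.43 mm.
A_s = 0.85 f'_c a b / f_y = 0.85 × 26.4 × 128.43 × 340 / 400 = 2449.7 mm².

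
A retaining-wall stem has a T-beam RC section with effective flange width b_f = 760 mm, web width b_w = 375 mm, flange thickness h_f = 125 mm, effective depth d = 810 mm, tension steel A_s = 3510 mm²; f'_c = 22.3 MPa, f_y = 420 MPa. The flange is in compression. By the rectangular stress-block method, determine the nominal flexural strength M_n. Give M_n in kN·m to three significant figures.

M_n ≈ 1120 kN·m

Tension: T = A_s f_y = 3510 × 420 = 1474200 N.
Try a within the flange: a = T/(0.85 f'_c b_f) = 1474200/(0.85 × 22.3 × 760) = 102.33 mm.
Since a = 102.33 ≤ h_f = 125 mm, the stress block lies entirely in the flange; analyse as a rectangular beam of width b_f.
M_n = T(d − a/2) = 1474200 × (810 − 51.165) = 1118.67 × 10⁶ N·mm.
M_n = 1118.67 kN·m.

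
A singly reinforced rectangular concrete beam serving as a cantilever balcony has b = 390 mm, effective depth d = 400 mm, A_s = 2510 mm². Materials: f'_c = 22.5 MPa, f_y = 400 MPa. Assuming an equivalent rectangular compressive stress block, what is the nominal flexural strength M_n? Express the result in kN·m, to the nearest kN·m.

M_n ≈ 334 kN·m

T = A_s f_y = 2510 × 400 = 1004000 N = 1004 kN.
From C = T: a = T/(0.85 f'_c b) = 1004000/(0.85 × 22.5 × 390) = 134.61 mm.
M_n = T(d − a/2) = 1004 kN × (400 − 67.305) mm = 334.03 kN·m.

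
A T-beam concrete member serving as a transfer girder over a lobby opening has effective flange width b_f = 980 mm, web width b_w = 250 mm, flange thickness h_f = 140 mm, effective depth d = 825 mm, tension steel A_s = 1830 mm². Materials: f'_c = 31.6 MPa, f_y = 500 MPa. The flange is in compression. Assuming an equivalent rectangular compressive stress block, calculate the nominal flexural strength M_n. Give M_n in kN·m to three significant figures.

M_n ≈ 739 kN·m

Tension: T = A_s f_y = 1830 × 500 = 915000 N.
Try a within the flange: a = T/(0.85 f'_c b_f) = 915000/(0.85 × 31.6 × 980) = 34.76 mm.
Since a = 34.76 ≤ h_f = 140 mm, the stress block lies entirely in the flange; analyse as a rectangular beam of width b_f.
M_n = T(d − a/2) = 915000 × (825 − 17.38) = 738.97 × 10⁶ N·mm.
M_n = 738.97 kN·m.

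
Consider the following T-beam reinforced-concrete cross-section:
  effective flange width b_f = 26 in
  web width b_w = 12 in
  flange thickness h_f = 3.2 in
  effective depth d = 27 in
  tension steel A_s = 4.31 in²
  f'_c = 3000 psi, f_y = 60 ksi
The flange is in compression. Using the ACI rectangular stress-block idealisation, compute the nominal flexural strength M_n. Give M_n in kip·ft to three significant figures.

Tension: T = A_s f_y = 4.31 × 60 = 258.6 kips.
Try a within the flange: a = T/(0.85 f'_c b_f) = 258.6/(0.85 × 3 × 26) = 3.900 in.
a = 3.900 > h_f = 3.2 in: the block extends into the web. Split into flange-overhang and web parts.
C_f = 0.85 f'_c (b_f − b_w) h_f = 0.85 × 3 × (26 − 12) × 3.2 = 114.2 kips.
Remaining web compression depth: a_w = (T − C_f)/(0.85 f'_c b_w) = (258.6 − 114.2)/(0.85 × 3 × 12) = 4.719 in.
M_n = C_f(d − h_f/2) + (T − C_f)(d − a_w/2) = 114.2 × (27 − 1.6) + 144.4 × (27 − 2.3595) = 2900.7 + 3558.1 = 6458.8 kip·in.
M_n = 6458.8/12 = 538.23 kip·ft.

M_n ≈ 538 kip·ft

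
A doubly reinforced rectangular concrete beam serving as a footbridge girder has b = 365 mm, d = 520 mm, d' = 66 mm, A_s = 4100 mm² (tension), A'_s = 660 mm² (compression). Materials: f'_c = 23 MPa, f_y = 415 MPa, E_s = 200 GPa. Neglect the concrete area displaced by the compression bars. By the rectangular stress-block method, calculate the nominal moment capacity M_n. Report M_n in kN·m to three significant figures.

Assume both tension and compression steel yield.
Net tension couple steel: A_s − A'_s = 3440 mm².
a = (A_s − A'_s) f_y / (0.85 f'_c b) = 1427600/(0.85 × 23 × 365) = 200.06 mm.
c = a/β₁ = 200.06/0.85 = 235.36 mm; ε'_s = 0.003(c − d')/c = 0.0022 ≥ f_y/E_s = 0.0021, so compression steel does yield.
M_n = (A_s − A'_s) f_y (d − a/2) + A'_s f_y (d − d') = [1427600 × (520 − 100.03) + 273900 × (520 − 66)] × 10⁻⁶ = 599.55 + 124.35 = 723.90 kN·m.

M_n ≈ 724 kN·m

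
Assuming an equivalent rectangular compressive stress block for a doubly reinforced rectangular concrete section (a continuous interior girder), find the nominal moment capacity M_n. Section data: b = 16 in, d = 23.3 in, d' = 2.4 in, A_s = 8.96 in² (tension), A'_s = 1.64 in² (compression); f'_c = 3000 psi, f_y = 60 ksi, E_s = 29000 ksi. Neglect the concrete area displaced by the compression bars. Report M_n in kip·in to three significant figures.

M_n ≈ 9930 kip·in

Assume both steels yield.
a = (A_s − A'_s) f_y/(0.85 f'_c b) = (8.96 − 1.64) × 60/(0.85 × 3 × 16) = 10.765 in.
c = a/β₁ = 10.765/0.85 = 12.665 in; ε'_s = 0.003(c − d')/c = 0.0024 ≥ ε_y = 0.0021, so the compression steel yields.
M_n = (A_s − A'_s) f_y (d − a/2) + A'_s f_y (d − d') = 439.2 × (23.3 − 5.3825) + 98.4 × (23.3 − 2.4) = 7869.4 + 2056.6 = 9926.0 kip·in.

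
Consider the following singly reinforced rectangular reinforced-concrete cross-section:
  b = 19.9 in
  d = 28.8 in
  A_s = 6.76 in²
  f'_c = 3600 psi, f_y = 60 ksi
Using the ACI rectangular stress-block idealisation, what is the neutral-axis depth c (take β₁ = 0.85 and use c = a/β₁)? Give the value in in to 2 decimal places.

c ≈ 7.84 in

T = A_s f_y = 6.76 × 60 = 405.6 kips.
a = T/(0.85 f'_c b) = 405.6/(0.85 × 3.6 × 19.9) = 6.6608 in.
With β₁ = 0.85, c = a/β₁ = 6.6608/0.85 = 7.84 in.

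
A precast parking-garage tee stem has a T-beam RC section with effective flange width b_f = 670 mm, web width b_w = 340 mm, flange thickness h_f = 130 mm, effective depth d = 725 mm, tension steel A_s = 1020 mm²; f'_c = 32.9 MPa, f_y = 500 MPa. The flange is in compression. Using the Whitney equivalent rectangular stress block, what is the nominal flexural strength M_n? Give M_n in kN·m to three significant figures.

Tension: T = A_s f_y = 1020 × 500 = 510000 N.
Try a within the flange: a = T/(0.85 f'_c b_f) = 510000/(0.85 × 32.9 × 670) = 27.22 mm.
Since a = 27.22 ≤ h_f = 130 mm, the stress block lies entirely in the flange; analyse as a rectangular beam of width b_f.
M_n = T(d − a/2) = 510000 × (725 − 13.61) = 362.81 × 10⁶ N·mm.
M_n = 362.81 kN·m.

M_n ≈ 363 kN·m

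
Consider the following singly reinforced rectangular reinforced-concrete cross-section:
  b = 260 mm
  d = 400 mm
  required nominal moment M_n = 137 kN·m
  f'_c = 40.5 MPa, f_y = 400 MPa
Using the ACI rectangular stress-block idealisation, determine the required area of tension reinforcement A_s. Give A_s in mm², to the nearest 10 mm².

With M_n = 0.85 f'_c a b (d − a/2), solve the quadratic for a:
a = d − √(d² − 2M_n/(0.85 f'_c b)) = 400 − √(400² − 2 × 137×10⁶/(0.85 × 40.5 × 260)) = 40.30 mm.
A_s = 0.85 f'_c a b / f_y = 0.85 × 40.5 × 40.30 × 260 / 400 = 901.8 mm².

A_s ≈ 900 mm²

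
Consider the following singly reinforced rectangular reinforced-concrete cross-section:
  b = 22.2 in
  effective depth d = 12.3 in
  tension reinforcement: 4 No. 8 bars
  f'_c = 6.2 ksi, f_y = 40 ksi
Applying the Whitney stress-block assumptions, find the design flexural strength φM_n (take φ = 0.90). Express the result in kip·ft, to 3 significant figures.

φM_n ≈ 111 kip·ft

A_s = 4 × 0.79 = 3.16 in².
T = A_s f_y = 3.16 × 40 = 126.4 kips.
a = T/(0.85 f'_c b) = 126.4/(0.85 × 6.2 × 22.2) = 1.080 in.
M_n = T(d − a/2) = 126.4 × (12.3 − 0.54) = 1486.5 kip·in = 1486.5/12 = 123.88 kip·ft.
φM_n = 0.90 × 123.88 = 111.49 kip·ft.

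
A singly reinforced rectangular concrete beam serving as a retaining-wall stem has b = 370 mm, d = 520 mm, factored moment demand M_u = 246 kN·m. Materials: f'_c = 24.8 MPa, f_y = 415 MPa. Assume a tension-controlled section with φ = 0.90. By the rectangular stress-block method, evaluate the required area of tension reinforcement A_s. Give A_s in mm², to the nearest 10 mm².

A_s ≈ 1360 mm²

M_n = M_u/φ = 246/0.90 = 273.333 kN·m.
With M_n = 0.85 f'_c a b (d − a/2), solve the quadratic for a:
a = d − √(d² − 2M_n/(0.85 f'_c b)) = 520 − √(520² − 2 × 273.333×10⁶/(0.85 × 24.8 × 370)) = 72.44 mm.
A_s = 0.85 f'_c a b / f_y = 0.85 × 24.8 × 72.44 × 370 / 415 = 1361.5 mm².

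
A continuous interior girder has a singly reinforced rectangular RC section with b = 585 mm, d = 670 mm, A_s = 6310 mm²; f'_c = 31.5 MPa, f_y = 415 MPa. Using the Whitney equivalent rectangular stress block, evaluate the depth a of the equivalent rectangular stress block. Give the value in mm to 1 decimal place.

T = A_s f_y = 6310 × 415 = 2618650 N = 2618.65 kN.
Setting C = 0.85 f'_c a b equal to T: a = 2618650/(0.85 × 31.5 × 585) = 167.2 mm.

a ≈ 167.2 mm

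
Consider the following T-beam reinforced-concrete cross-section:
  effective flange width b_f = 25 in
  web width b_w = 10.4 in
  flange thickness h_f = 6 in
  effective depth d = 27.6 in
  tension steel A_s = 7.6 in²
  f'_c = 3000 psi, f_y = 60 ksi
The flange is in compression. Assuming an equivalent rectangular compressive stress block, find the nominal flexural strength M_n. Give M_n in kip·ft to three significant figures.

M_n ≈ 908 kip·ft

Tension: T = A_s f_y = 7.6 × 60 = 456 kips.
Try a within the flange: a = T/(0.85 f'_c b_f) = 456/(0.85 × 3 × 25) = 7.153 in.
a = 7.153 > h_f = 6 in: the block extends into the web. Split into flange-overhang and web parts.
C_f = 0.85 f'_c (b_f − b_w) h_f = 0.85 × 3 × (25 − 10.4) × 6 = 223.4 kips.
Remaining web compression depth: a_w = (T − C_f)/(0.85 f'_c b_w) = (456 − 223.4)/(0.85 × 3 × 10.4) = 8.771 in.
M_n = C_f(d − h_f/2) + (T − C_f)(d − a_w/2) = 223.4 × (27.6 − 3) + 232.6 × (27.6 − 4.3855) = 5495.6 + 5399.7 = 10895.3 kip·in.
M_n = 10895.3/12 = 907.94 kip·ft.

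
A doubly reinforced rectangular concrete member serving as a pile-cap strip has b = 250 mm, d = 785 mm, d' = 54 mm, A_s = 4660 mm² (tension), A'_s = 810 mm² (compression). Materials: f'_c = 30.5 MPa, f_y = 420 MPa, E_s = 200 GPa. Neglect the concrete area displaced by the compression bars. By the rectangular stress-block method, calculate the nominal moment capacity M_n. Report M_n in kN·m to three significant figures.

Assume both tension and compression steel yield.
Net tension couple steel: A_s − A'_s = 3850 mm².
a = (A_s − A'_s) f_y / (0.85 f'_c b) = 1617000/(0.85 × 30.5 × 250) = 249.49 mm.
c = a/β₁ = 249.49/0.832 = 299.87 mm; ε'_s = 0.003(c − d')/c = 0.0025 ≥ f_y/E_s = 0.0021, so compression steel does yield.
M_n = (A_s − A'_s) f_y (d − a/2) + A'_s f_y (d − d') = [1617000 × (785 − 124.745) + 340200 × (785 − 54)] × 10⁻⁶ = 1067.63 + 248.69 = 1316.32 kN·m.

M_n ≈ 1320 kN·m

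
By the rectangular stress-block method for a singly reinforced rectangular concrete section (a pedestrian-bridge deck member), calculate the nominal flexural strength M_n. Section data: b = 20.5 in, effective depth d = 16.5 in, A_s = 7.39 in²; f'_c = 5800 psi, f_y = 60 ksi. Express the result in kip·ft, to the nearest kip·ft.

T = A_s f_y = 7.39 × 60 = 443.4 kips.
a = T/(0.85 f'_c b) = 443.4/(0.85 × 5.8 × 20.5) = 4.387 in.
M_n = T(d − a/2) = 443.4 × (16.5 − 2.1935) = 6343.5 kip·in = 6343.5/12 = 528.63 kip·ft.

M_n ≈ 529 kip·ft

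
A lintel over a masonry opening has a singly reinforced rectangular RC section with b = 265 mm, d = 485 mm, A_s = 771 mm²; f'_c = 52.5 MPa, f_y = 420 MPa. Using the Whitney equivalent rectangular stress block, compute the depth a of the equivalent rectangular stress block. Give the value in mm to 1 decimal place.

T = A_s f_y = 771 × 420 = 323820 N = 323.82 kN.
Setting C = 0.85 f'_c a b equal to T: a = 323820/(0.85 × 52.5 × 265) = 27.4 mm.

a ≈ 27.4 mm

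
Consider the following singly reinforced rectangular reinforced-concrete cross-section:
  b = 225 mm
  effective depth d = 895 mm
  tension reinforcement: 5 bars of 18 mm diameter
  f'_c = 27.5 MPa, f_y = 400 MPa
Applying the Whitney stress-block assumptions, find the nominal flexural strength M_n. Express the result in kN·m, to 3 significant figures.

M_n ≈ 430 kN·m

A_s = 5 × 254 = 1270 mm².
T = A_s f_y = 1270 × 400 = 508000 N = 508 kN.
From C = T: a = T/(0.85 f'_c b) = 508000/(0.85 × 27.5 × 225) = 96.59 mm.
M_n = T(d − a/2) = 508 kN × (895 − 48.295) mm = 430.13 kN·m.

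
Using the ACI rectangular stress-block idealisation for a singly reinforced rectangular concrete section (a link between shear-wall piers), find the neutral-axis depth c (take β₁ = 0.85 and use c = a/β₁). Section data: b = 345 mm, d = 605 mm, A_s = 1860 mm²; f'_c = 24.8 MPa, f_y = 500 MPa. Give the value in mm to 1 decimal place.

T = A_s f_y = 1860 × 500 = 930000 N = 930 kN.
Setting C = 0.85 f'_c a b equal to T: a = 930000/(0.85 × 24.8 × 345) = 127.877 mm.
With β₁ = 0.85, c = a/β₁ = 127.877/0.85 = 150.4 mm.

c ≈ 150.4 mm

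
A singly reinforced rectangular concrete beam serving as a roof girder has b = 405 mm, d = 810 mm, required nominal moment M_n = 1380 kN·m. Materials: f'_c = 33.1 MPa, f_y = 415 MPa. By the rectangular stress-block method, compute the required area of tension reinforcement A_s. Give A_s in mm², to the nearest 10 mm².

A_s ≈ 4580 mm²

With M_n = 0.85 f'_c a b (d − a/2), solve the quadratic for a:
a = d − √(d² − 2M_n/(0.85 f'_c b)) = 810 − √(810² − 2 × 1380×10⁶/(0.85 × 33.1 × 405)) = 166.66 mm.
A_s = 0.85 f'_c a b / f_y = 0.85 × 33.1 × 166.66 × 405 / 415 = 4576.0 mm².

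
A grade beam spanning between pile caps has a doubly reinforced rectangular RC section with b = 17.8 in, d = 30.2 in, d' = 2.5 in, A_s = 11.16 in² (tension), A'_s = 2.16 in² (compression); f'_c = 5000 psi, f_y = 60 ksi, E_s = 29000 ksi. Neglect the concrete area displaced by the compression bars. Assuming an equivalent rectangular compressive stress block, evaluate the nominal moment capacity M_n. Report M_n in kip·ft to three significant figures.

M_n ≈ 1500 kip·ft

Assume both steels yield.
a = (A_s − A'_s) f_y/(0.85 f'_c b) = (11.16 − 2.16) × 60/(0.85 × 5 × 17.8) = 7.138 in.
c = a/β₁ = 7.138/0.8 = 8.923 in; ε'_s = 0.003(c − d')/c = 0.0022 ≥ ε_y = 0.0021, so the compression steel yields.
M_n = (A_s − A'_s) f_y (d − a/2) + A'_s f_y (d − d') = 540 × (30.2 − 3.569) + 129.6 × (30.2 − 2.5) = 14380.7 + 3589.9 = 17970.6 kip·in = 17970.6/12 = 1497.55 kip·ft.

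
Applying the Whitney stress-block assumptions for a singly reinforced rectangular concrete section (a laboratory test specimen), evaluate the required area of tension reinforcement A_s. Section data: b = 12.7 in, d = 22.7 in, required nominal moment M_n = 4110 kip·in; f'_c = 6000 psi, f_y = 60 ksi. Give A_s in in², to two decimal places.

From M_n = 0.85 f'_c a b (d − a/2):
a = d − √(d² − 2M_n/(0.85 f'_c b)) = 22.7 − √(22.7² − 2 × 4110/(0.85 × 6 × 12.7)) = 2.993 in.
A_s = 0.85 f'_c a b / f_y = 0.85 × 6 × 2.993 × 12.7 / 60 = 3.231 in².

A_s ≈ 3.23 in²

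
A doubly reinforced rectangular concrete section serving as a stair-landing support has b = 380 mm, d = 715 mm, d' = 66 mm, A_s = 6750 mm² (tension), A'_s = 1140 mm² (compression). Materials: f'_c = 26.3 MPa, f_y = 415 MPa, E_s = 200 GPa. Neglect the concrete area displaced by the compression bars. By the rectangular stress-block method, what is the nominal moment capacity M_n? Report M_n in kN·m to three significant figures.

M_n ≈ 1650 kN·m

Assume both tension and compression steel yield.
Net tension couple steel: A_s − A'_s = 5610 mm².
a = (A_s − A'_s) f_y / (0.85 f'_c b) = 2328150/(0.85 × 26.3 × 380) = 274.06 mm.
c = a/β₁ = 274.06/0.85 = 322.42 mm; ε'_s = 0.003(c − d')/c = 0.0024 ≥ f_y/E_s = 0.0021, so compression steel does yield.
M_n = (A_s − A'_s) f_y (d − a/2) + A'_s f_y (d − d') = [2328150 × (715 − 137.03) + 473100 × (715 − 66)] × 10⁻⁶ = 1345.60 + 307.04 = 1652.64 kN·m.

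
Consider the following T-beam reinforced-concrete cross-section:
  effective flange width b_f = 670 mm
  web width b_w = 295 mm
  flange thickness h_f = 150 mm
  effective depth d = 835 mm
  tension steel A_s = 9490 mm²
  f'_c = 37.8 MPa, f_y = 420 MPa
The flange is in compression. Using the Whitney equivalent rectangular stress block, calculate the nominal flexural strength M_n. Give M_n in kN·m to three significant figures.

M_n ≈ 2940 kN·m

Tension: T = A_s f_y = 9490 × 420 = 3985800 N.
Try a within the flange: a = T/(0.85 f'_c b_f) = 3985800/(0.85 × 37.8 × 670) = 185.15 mm.
a = 185.15 > h_f = 150 mm: the block extends into the web. Split into flange-overhang and web parts.
C_f = 0.85 f'_c (b_f − b_w) h_f = 0.85 × 37.8 × (670 − 295) × 150 = 1807313 N.
Remaining web compression depth: a_w = (T − C_f)/(0.85 f'_c b_w) = (3985800 − 1807313)/(0.85 × 37.8 × 295) = 229.84 mm.
M_n = C_f(d − h_f/2) + (T − C_f)(d − a_w/2) = 1807313 × (835 − 75) + 2178487 × (835 − 114.92) = 1373.56 + 1568.68 = 2942.24 × 10⁶ N·mm.
M_n = 2942.24 kN·m.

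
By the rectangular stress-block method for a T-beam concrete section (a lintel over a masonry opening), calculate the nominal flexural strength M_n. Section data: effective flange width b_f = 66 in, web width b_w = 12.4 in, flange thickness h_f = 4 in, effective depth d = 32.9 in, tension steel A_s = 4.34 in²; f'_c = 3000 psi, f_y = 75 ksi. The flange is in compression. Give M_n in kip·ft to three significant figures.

M_n ≈ 866 kip·ft

Tension: T = A_s f_y = 4.34 × 75 = 325.5 kips.
Try a within the flange: a = T/(0.85 f'_c b_f) = 325.5/(0.85 × 3 × 66) = 1.934 in.
Since a = 1.934 ≤ h_f = 4 in, the stress block lies entirely in the flange; analyse as a rectangular beam of width b_f.
M_n = T(d − a/2) = 325.5 × (32.9 − 0.967) = 10394.2 kip·in.
M_n = 10394.2/12 = 866.18 kip·ft.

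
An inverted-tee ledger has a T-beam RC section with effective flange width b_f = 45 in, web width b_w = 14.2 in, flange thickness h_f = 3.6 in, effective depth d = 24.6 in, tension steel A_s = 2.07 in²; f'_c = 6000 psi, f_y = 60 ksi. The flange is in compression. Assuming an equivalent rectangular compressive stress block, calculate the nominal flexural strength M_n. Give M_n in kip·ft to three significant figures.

M_n ≈ 252 kip·ft

Tension: T = A_s f_y = 2.07 × 60 = 124.2 kips.
Try a within the flange: a = T/(0.85 f'_c b_f) = 124.2/(0.85 × 6 × 45) = 0.541 in.
Since a = 0.541 ≤ h_f = 3.6 in, the stress block lies entirely in the flange; analyse as a rectangular beam of width b_f.
M_n = T(d − a/2) = 124.2 × (24.6 − 0.2705) = 3021.7 kip·in.
M_n = 3021.7/12 = 251.81 kip·ft.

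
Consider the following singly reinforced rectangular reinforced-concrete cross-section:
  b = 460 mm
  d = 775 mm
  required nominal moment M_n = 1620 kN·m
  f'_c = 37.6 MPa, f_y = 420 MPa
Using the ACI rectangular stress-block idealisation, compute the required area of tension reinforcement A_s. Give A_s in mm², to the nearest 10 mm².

A_s ≈ 5540 mm²

With M_n = 0.85 f'_c a b (d − a/2), solve the quadratic for a:
a = d − √(d² − 2M_n/(0.85 f'_c b)) = 775 − √(775² − 2 × 1620×10⁶/(0.85 × 37.6 × 460)) = 158.36 mm.
A_s = 0.85 f'_c a b / f_y = 0.85 × 37.6 × 158.36 × 460 / 420 = 5543.2 mm².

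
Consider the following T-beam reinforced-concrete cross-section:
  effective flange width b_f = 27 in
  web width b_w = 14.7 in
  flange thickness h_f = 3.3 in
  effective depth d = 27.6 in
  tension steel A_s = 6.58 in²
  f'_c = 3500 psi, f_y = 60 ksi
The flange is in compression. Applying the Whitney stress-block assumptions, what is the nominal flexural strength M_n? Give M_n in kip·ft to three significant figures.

M_n ≈ 820 kip·ft

Tension: T = A_s f_y = 6.58 × 60 = 394.8 kips.
Try a within the flange: a = T/(0.85 f'_c b_f) = 394.8/(0.85 × 3.5 × 27) = 4.915 in.
a = 4.915 > h_f = 3.3 in: the block extends into the web. Split into flange-overhang and web parts.
C_f = 0.85 f'_c (b_f − b_w) h_f = 0.85 × 3.5 × (27 − 14.7) × 3.3 = 120.8 kips.
Remaining web compression depth: a_w = (T − C_f)/(0.85 f'_c b_w) = (394.8 − 120.8)/(0.85 × 3.5 × 14.7) = 6.265 in.
M_n = C_f(d − h_f/2) + (T − C_f)(d − a_w/2) = 120.8 × (27.6 − 1.65) + 274 × (27.6 − 3.1325) = 3134.8 + 6704.1 = 9838.9 kip·in.
M_n = 9838.9/12 = 819.91 kip·ft.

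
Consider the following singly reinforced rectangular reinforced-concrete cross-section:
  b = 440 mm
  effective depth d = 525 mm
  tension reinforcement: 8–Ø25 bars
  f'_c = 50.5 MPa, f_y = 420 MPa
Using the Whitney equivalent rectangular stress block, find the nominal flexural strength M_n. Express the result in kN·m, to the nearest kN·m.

A_s = 8 × 491 = 3928 mm².
T = A_s f_y = 3928 × 420 = 1649760 N = 1649.76 kN.
From C = T: a = T/(0.85 f'_c b) = 1649760/(0.85 × 50.5 × 440) = 87.35 mm.
M_n = T(d − a/2) = 1649.76 kN × (525 − 43.675) mm = 794.07 kN·m.

M_n ≈ 794 kN·m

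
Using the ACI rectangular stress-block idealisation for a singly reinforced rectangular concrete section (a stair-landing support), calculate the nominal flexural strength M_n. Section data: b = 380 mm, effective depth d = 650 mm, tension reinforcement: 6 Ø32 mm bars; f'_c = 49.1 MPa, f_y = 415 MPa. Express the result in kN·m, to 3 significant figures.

A_s = 6 × 804 = 4824 mm².
T = A_s f_y = 4824 × 415 = 2001960 N = 2001.96 kN.
From C = T: a = T/(0.85 f'_c b) = 2001960/(0.85 × 49.1 × 380) = 126.23 mm.
M_n = T(d − a/2) = 2001.96 kN × (650 − 63.115) mm = 1174.92 kN·m.

M_n ≈ 1170 kN·m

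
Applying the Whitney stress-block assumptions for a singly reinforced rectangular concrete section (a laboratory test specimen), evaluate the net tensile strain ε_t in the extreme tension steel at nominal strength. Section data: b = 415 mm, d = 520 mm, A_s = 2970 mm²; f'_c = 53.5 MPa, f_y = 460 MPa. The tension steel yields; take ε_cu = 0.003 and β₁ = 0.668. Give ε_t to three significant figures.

ε_t ≈ 0.0114

a = A_s f_y/(0.85 f'_c b) = 72.39 mm.
β₁ = 0.668, so c = a/β₁ = 72.39/0.668 = 108.37 mm.
From the linear strain diagram with ε_cu = 0.003: ε_t = 0.003 (d − c)/c = 0.003 × (520 − 108.37)/108.37 = 0.0114.
Since ε_t ≥ 0.005, the section is tension-controlled.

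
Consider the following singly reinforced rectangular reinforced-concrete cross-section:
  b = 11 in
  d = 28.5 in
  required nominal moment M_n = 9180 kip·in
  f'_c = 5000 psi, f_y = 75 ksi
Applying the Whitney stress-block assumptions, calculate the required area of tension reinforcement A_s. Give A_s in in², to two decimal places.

A_s ≈ 5.00 in²

From M_n = 0.85 f'_c a b (d − a/2):
a = d − √(d² − 2M_n/(0.85 f'_c b)) = 28.5 − √(28.5² − 2 × 9180/(0.85 × 5 × 11)) = 8.018 in.
A_s = 0.85 f'_c a b / f_y = 0.85 × 5 × 8.018 × 11 / 75 = 4.998 in².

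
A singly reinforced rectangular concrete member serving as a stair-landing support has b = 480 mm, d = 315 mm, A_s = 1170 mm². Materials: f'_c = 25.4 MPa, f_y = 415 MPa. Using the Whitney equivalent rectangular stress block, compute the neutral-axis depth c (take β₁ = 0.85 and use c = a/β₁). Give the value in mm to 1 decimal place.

T = A_s f_y = 1170 × 415 = 485550 N = 485.55 kN.
Setting C = 0.85 f'_c a b equal to T: a = 485550/(0.85 × 25.4 × 480) = 46.853 mm.
With β₁ = 0.85, c = a/β₁ = 46.853/0.85 = 55.1 mm.

c ≈ 55.1 mm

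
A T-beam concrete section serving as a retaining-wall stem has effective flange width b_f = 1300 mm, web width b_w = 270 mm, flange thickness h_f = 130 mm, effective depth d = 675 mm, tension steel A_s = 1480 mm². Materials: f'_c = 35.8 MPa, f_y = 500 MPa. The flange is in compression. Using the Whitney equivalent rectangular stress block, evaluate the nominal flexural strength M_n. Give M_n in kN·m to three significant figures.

Tension: T = A_s f_y = 1480 × 500 = 740000 N.
Try a within the flange: a = T/(0.85 f'_c b_f) = 740000/(0.85 × 35.8 × 1300) = 18.71 mm.
Since a = 18.71 ≤ h_f = 130 mm, the stress block lies entirely in the flange; analyse as a rectangular beam of width b_f.
M_n = T(d − a/2) = 740000 × (675 − 9.355) = 492.58 × 10⁶ N·mm.
M_n = 492.58 kN·m.

M_n ≈ 493 kN·m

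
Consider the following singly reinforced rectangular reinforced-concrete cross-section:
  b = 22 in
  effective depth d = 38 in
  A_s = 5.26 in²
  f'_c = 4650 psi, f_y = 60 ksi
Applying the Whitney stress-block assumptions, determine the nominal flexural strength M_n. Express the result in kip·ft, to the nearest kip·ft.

M_n ≈ 952 kip·ft

T = A_s f_y = 5.26 × 60 = 315.6 kips.
a = T/(0.85 f'_c b) = 315.6/(0.85 × 4.65 × 22) = 3.629 in.
M_n = T(d − a/2) = 315.6 × (38 − 1.8145) = 11420.1 kip·in = 11420.1/12 = 951.68 kip·ft.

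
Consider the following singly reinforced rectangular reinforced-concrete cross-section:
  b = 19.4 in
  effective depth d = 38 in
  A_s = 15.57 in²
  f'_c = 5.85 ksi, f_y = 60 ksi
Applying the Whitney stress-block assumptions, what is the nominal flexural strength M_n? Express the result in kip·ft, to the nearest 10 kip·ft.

T = A_s f_y = 15.57 × 60 = 934.2 kips.
a = T/(0.85 f'_c b) = 934.2/(0.85 × 5.85 × 19.4) = 9.684 in.
M_n = T(d − a/2) = 934.2 × (38 − 4.842) = 30976.2 kip·in = 30976.2/12 = 2581.35 kip·ft.

M_n ≈ 2580 kip·ft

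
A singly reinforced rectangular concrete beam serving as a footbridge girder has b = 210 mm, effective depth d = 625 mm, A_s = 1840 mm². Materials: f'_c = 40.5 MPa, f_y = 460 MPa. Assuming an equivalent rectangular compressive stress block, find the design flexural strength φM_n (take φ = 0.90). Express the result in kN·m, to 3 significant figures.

T = A_s f_y = 1840 × 460 = 846400 N = 846.4 kN.
From C = T: a = T/(0.85 f'_c b) = 846400/(0.85 × 40.5 × 210) = 117.08 mm.
M_n = T(d − a/2) = 846.4 kN × (625 − 58.54) mm = 479.45 kN·m.
φM_n = 0.90 × 479.45 = 431.51 kN·m.

φM_n ≈ 432 kN·m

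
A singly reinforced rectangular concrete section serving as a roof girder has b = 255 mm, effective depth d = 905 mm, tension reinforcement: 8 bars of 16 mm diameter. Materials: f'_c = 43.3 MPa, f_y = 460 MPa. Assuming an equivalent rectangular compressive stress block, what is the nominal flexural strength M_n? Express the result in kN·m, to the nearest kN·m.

M_n ≈ 640 kN·m

A_s = 8 × 201 = 1608 mm².
T = A_s f_y = 1608 × 460 = 739680 N = 739.68 kN.
From C = T: a = T/(0.85 f'_c b) = 739680/(0.85 × 43.3 × 255) = 78.81 mm.
M_n = T(d − a/2) = 739.68 kN × (905 − 39.405) mm = 640.26 kN·m.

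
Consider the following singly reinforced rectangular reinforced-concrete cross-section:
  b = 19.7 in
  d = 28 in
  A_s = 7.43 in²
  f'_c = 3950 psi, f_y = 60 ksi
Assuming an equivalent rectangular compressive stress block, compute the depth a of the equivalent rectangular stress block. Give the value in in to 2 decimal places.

T = A_s f_y = 7.43 × 60 = 445.8 kips.
a = T/(0.85 f'_c b) = 445.8/(0.85 × 3.95 × 19.7) = 6.74 in.

a ≈ 6.74 in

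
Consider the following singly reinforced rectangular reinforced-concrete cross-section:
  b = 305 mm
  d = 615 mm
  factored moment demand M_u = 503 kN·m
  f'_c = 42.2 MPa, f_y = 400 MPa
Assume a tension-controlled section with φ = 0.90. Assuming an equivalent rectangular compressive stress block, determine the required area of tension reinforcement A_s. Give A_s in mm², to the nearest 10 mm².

M_n = M_u/φ = 503/0.90 = 558.889 kN·m.
With M_n = 0.85 f'_c a b (d − a/2), solve the quadratic for a:
a = d − √(d² − 2M_n/(0.85 f'_c b)) = 615 − √(615² − 2 × 558.889×10⁶/(0.85 × 42.2 × 305)) = 89.59 mm.
A_s = 0.85 f'_c a b / f_y = 0.85 × 42.2 × 89.59 × 305 / 400 = 2450.4 mm².

A_s ≈ 2450 mm²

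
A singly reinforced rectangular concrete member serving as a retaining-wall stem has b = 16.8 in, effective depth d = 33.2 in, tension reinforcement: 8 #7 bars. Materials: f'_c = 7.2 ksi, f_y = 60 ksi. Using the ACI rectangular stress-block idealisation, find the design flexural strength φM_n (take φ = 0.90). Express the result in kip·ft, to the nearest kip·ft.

φM_n ≈ 687 kip·ft

A_s = 8 × 0.6 = 4.8 in².
T = A_s f_y = 4.8 × 60 = 288 kips.
a = T/(0.85 f'_c b) = 288/(0.85 × 7.2 × 16.8) = 2.801 in.
M_n = T(d − a/2) = 288 × (33.2 − 1.4005) = 9158.3 kip·in = 9158.3/12 = 763.19 kip·ft.
φM_n = 0.90 × 763.19 = 686.87 kip·ft.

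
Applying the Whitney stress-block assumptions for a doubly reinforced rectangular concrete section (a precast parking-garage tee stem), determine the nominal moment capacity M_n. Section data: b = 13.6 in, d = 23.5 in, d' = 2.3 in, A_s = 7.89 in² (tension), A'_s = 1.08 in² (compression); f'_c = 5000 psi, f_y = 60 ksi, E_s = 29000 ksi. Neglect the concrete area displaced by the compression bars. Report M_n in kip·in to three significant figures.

M_n ≈ 9530 kip·in

Assume both steels yield.
a = (A_s − A'_s) f_y/(0.85 f'_c b) = (7.89 − 1.08) × 60/(0.85 × 5 × 13.6) = 7.069 in.
c = a/β₁ = 7.069/0.8 = 8.836 in; ε'_s = 0.003(c − d')/c = 0.0022 ≥ ε_y = 0.0021, so the compression steel yields.
M_n = (A_s − A'_s) f_y (d − a/2) + A'_s f_y (d − d') = 408.6 × (23.5 − 3.5345) + 64.8 × (23.5 − 2.3) = 8157.9 + 1373.8 = 9531.7 kip·in.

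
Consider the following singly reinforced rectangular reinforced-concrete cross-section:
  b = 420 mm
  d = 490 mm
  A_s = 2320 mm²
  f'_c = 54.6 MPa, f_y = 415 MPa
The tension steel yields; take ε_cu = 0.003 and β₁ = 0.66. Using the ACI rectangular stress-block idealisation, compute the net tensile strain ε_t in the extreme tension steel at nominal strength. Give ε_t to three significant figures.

a = A_s f_y/(0.85 f'_c b) = 49.39 mm.
β₁ = 0.66, so c = a/β₁ = 49.39/0.66 = 74.83 mm.
From the linear strain diagram with ε_cu = 0.003: ε_t = 0.003 (d − c)/c = 0.003 × (490 − 74.83)/74.83 = 0.0166.
Since ε_t ≥ 0.005, the section is tension-controlled.

ε_t ≈ 0.0166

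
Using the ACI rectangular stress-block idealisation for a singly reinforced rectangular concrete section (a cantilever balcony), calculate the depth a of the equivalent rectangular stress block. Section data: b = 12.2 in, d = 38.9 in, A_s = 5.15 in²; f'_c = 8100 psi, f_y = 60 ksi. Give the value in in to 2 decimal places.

T = A_s f_y = 5.15 × 60 = 309 kips.
a = T/(0.85 f'_c b) = 309/(0.85 × 8.1 × 12.2) = 3.68 in.

a ≈ 3.68 in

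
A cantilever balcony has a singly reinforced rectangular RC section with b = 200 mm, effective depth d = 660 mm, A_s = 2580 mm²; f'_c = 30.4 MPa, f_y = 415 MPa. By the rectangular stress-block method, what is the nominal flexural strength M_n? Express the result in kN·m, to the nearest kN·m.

M_n ≈ 596 kN·m

T = A_s f_y = 2580 × 415 = 1070700 N = 1070.7 kN.
From C = T: a = T/(0.85 f'_c b) = 1070700/(0.85 × 30.4 × 200) = 207.18 mm.
M_n = T(d − a/2) = 1070.7 kN × (660 − 103.59) mm = 595.75 kN·m.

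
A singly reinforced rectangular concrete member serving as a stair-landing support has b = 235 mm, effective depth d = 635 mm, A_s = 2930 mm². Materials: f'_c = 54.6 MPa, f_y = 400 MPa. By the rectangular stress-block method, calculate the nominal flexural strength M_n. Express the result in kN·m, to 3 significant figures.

M_n ≈ 681 kN·m

T = A_s f_y = 2930 × 400 = 1172000 N = 1172 kN.
From C = T: a = T/(0.85 f'_c b) = 1172000/(0.85 × 54.6 × 235) = 107.46 mm.
M_n = T(d − a/2) = 1172 kN × (635 − 53.73) mm = 681.25 kN·m.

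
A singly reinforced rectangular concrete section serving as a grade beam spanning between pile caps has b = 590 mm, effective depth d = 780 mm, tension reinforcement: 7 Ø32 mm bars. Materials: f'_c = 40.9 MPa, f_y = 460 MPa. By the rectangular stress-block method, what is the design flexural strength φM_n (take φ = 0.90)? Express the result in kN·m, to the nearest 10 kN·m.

φM_n ≈ 1670 kN·m

A_s = 7 × 804 = 5628 mm².
T = A_s f_y = 5628 × 460 = 2588880 N = 2588.88 kN.
From C = T: a = T/(0.85 f'_c b) = 2588880/(0.85 × 40.9 × 590) = 126.22 mm.
M_n = T(d − a/2) = 2588.88 kN × (780 − 63.11) mm = 1855.94 kN·m.
φM_n = 0.90 × 1855.94 = 1670.35 kN·m.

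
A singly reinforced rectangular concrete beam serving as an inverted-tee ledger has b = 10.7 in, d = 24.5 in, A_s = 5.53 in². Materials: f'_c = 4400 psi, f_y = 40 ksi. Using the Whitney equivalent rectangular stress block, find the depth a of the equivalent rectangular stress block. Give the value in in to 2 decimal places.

a ≈ 5.53 in

T = A_s f_y = 5.53 × 40 = 221.2 kips.
a = T/(0.85 f'_c b) = 221.2/(0.85 × 4.4 × 10.7) = 5.53 in.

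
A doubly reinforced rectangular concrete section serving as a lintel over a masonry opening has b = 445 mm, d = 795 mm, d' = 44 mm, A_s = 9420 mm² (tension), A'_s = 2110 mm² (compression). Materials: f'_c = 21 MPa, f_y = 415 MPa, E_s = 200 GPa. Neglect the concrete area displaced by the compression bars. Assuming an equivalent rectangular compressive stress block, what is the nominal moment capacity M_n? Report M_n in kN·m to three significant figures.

Assume both tension and compression steel yield.
Net tension couple steel: A_s − A'_s = 7310 mm².
a = (A_s − A'_s) f_y / (0.85 f'_c b) = 3033650/(0.85 × 21 × 445) = 381.92 mm.
c = a/β₁ = 381.92/0.85 = 449.32 mm; ε'_s = 0.003(c − d')/c = 0.0027 ≥ f_y/E_s = 0.0021, so compression steel does yield.
M_n = (A_s − A'_s) f_y (d − a/2) + A'_s f_y (d − d') = [3033650 × (795 − 190.96) + 875650 × (795 − 44)] × 10⁻⁶ = 1832.45 + 657.61 = 2490.06 kN·m.

M_n ≈ 2490 kN·m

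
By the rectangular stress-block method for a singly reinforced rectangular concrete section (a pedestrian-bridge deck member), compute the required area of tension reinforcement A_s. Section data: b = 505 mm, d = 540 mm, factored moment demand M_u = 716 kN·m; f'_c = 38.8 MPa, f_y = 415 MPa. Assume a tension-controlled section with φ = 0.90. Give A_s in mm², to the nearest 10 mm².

M_n = M_u/φ = 716/0.90 = 795.556 kN·m.
With M_n = 0.85 f'_c a b (d − a/2), solve the quadratic for a:
a = d − √(d² − 2M_n/(0.85 f'_c b)) = 540 − √(540² − 2 × 795.556×10⁶/(0.85 × 38.8 × 505)) = 97.21 mm.
A_s = 0.85 f'_c a b / f_y = 0.85 × 38.8 × 97.21 × 505 / 415 = 3901.3 mm².

A_s ≈ 3900 mm²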